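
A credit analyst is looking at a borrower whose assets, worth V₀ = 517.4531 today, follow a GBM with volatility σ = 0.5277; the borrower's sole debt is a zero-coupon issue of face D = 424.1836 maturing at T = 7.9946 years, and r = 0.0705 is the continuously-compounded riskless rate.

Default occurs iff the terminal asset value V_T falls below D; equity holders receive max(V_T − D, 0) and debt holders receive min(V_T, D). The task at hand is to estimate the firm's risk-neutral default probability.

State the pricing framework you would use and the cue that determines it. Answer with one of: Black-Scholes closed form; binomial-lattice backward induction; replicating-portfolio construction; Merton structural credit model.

framework: Merton structural credit model

Key observation: the question is about default risk generated by asset-value dynamics against a debt face of 424.1836 — the structural framework prices exactly that.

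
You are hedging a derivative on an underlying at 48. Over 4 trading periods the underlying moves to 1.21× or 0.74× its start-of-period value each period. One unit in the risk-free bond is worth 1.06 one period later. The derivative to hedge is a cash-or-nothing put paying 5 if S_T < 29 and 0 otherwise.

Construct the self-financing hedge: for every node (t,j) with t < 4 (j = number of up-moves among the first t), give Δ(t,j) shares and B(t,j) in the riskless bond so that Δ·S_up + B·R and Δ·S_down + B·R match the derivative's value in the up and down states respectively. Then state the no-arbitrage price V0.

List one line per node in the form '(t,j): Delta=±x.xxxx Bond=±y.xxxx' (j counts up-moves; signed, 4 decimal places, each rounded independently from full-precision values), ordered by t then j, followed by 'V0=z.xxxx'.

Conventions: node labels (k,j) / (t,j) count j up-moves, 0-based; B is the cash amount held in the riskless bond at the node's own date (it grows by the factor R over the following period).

No-arbitrage ⇒ martingale measure with p* = (R−d)/(u−d) = 0.6809.
Expiry values: V(4,0)=5.0000, V(4,1)=5.0000, V(4,2)=0.0000, V(4,3)=0.0000, V(4,4)=0.0000
Node (3,0) S=19.4508: V=(p*·5.0000+(1−p*)·5.0000)/1.06=4.7170; Δ=(5.0000−5.0000)/(23.5354−14.3936)=0.0000; B=V−Δ·S=4.7170
Node (3,1) S=31.8046: V=(p*·0.0000+(1−p*)·5.0000)/1.06=1.5054; Δ=(0.0000−5.0000)/(38.4836−23.5354)=-0.3345; B=V−Δ·S=12.1437
Node (3,2) S=52.0048: V=(p*·0.0000+(1−p*)·0.0000)/1.06=0.0000; Δ=(0.0000−0.0000)/(62.9258−38.4836)=0.0000; B=V−Δ·S=0.0000
Node (3,3) S=85.0349: V=(p*·0.0000+(1−p*)·0.0000)/1.06=0.0000; Δ=(0.0000−0.0000)/(102.8923−62.9258)=0.0000; B=V−Δ·S=0.0000
Node (2,0) S=26.2848: V=(p*·1.5054+(1−p*)·4.7170)/1.06=2.3872; Δ=(1.5054−4.7170)/(31.8046−19.4508)=-0.2600; B=V−Δ·S=9.2203
Node (2,1) S=42.9792: V=(p*·0.0000+(1−p*)·1.5054)/1.06=0.4533; Δ=(0.0000−1.5054)/(52.0048−31.8046)=-0.0745; B=V−Δ·S=3.6563
Node (2,2) S=70.2768: V=(p*·0.0000+(1−p*)·0.0000)/1.06=0.0000; Δ=(0.0000−0.0000)/(85.0349−52.0048)=0.0000; B=V−Δ·S=0.0000
Node (1,0) S=35.5200: V=(p*·0.4533+(1−p*)·2.3872)/1.06=1.0099; Δ=(0.4533−2.3872)/(42.9792−26.2848)=-0.1158; B=V−Δ·S=5.1245
Node (1,1) S=58.0800: V=(p*·0.0000+(1−p*)·0.4533)/1.06=0.1365; Δ=(0.0000−0.4533)/(70.2768−42.9792)=-0.0166; B=V−Δ·S=1.1008
Node (0,0) S=48.0000: V=(p*·0.1365+(1−p*)·1.0099)/1.06=0.3917; Δ=(0.1365−1.0099)/(58.0800−35.5200)=-0.0387; B=V−Δ·S=2.2500
Check: Δ(0,0)·S0 + B(0,0) = 0.3917 = V0.

(0,0): Delta=-0.0387 Bond=2.2500
(1,0): Delta=-0.1158 Bond=5.1245
(1,1): Delta=-0.0166 Bond=1.1008
(2,0): Delta=-0.2600 Bond=9.2203
(2,1): Delta=-0.0745 Bond=3.6563
(2,2): Delta=0.0000 Bond=0.0000
(3,0): Delta=0.0000 Bond=4.7170
(3,1): Delta=-0.3345 Bond=12.1437
(3,2): Delta=0.0000 Bond=0.0000
(3,3): Delta=0.0000 Bond=0.0000
V0=0.3917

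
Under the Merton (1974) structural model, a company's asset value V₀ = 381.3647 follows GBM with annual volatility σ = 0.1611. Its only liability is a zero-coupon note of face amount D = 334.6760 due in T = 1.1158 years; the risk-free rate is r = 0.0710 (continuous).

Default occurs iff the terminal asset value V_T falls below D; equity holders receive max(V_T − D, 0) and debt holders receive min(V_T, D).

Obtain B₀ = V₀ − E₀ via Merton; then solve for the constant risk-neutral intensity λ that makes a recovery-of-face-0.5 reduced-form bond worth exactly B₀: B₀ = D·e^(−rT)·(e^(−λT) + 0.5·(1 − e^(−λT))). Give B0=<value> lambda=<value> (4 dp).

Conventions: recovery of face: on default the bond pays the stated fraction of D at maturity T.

With assets at 381.3647 and a single debt payment of 334.6760 at 1.1158 years:
d₁ = [ln(V₀/D) + (r + σ²/2)T] / (σ√T)
   = [ln(381.3647/334.6760) + (0.0710 + 0.5·0.1611²)·1.1158] / (0.1611·√1.1158)
   = [0.130593 + 0.093701] / 0.170172 = 1.318043
d₂ = d₁ − σ√T = 1.318043 − 0.170172 = 1.147871
N(d₁) = 0.906255,  N(d₂) = 0.874489,  e^(−rT) = 0.923835
E₀ = V₀·N(d₁) − D·e^(−rT)·N(d₂)
   = 381.3647·0.906255 − 334.6760·0.923835·0.874489 = 75.234564
B₀ = V₀ − E₀ = 381.3647 − 75.234564 = 306.130136
e^(−λT) = (B₀·e^(rT)/D − 0.5)/(1 − 0.5) = (306.1301·1.082444/334.6760 − 0.5)/0.5 = 0.98023645
λ = −ln(0.98023645)/1.1158 = 0.017890

B0=306.1301 lambda=0.0179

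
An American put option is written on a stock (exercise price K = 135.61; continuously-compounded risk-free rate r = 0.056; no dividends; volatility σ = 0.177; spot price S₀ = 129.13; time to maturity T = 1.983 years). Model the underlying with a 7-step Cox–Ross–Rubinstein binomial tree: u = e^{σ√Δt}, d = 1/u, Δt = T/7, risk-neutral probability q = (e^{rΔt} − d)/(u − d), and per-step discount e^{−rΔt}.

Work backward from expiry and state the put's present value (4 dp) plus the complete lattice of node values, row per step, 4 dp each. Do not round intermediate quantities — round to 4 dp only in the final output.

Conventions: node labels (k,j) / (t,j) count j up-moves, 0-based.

price = 11.1490
tree:
11.1490
18.2121 5.9442
28.6554 10.5657 2.5002
38.2713 18.0896 4.9841 0.6294
47.0226 28.6554 9.6764 1.4572 0.0000
54.9872 38.2713 18.0896 3.3742 0.0000 0.0000
62.2356 47.0226 28.6554 7.8126 0.0000 0.0000 0.0000
68.8324 54.9872 38.2713 18.0896 0.0000 0.0000 0.0000 0.0000

Δt=0.28329, u=1.09879, d=0.91009, q=0.56121, disc=e^(-rΔt)=0.98426
k=7 terminal: V=max(K-S,0) → 68.8324 54.9872 38.2713 18.0896 0.0000 0.0000 0.0000 0.0000
k=6: j=0 S=73.3744 intr=62.2356 cont=60.1013 V=62.2356[EX]; j=1 S=88.5874 intr=47.0226 cont=44.8883 V=47.0226[EX]; j=2 S=106.9546 intr=28.6554 cont=26.5210 V=28.6554[EX]; j=3 S=129.1300 intr=6.4800 cont=7.8126 V=7.8126[hold]; j=4 S=155.9031 intr=0.0000 cont=0.0000 V=0.0000[hold]; j=5 S=188.2272 intr=0.0000 cont=0.0000 V=0.0000[hold]; j=6 S=227.2532 intr=0.0000 cont=0.0000 V=0.0000[hold]
k=5: j=0 S=80.6228 intr=54.9872 cont=52.8528 V=54.9872[EX]; j=1 S=97.3387 intr=38.2713 cont=36.1369 V=38.2713[EX]; j=2 S=117.5204 intr=18.0896 cont=16.6913 V=18.0896[EX]; j=3 S=141.8865 intr=0.0000 cont=3.3742 V=3.3742[hold]; j=4 S=171.3044 intr=0.0000 cont=0.0000 V=0.0000[hold]; j=5 S=206.8217 intr=0.0000 cont=0.0000 V=0.0000[hold]
k=4: j=0 S=88.5874 intr=47.0226 cont=44.8883 V=47.0226[EX]; j=1 S=106.9546 intr=28.6554 cont=26.5210 V=28.6554[EX]; j=2 S=129.1300 intr=6.4800 cont=9.6764 V=9.6764[hold]; j=3 S=155.9031 intr=0.0000 cont=1.4572 V=1.4572[hold]; j=4 S=188.2272 intr=0.0000 cont=0.0000 V=0.0000[hold]
k=3: j=0 S=97.3387 intr=38.2713 cont=36.1369 V=38.2713[EX]; j=1 S=117.5204 intr=18.0896 cont=17.7209 V=18.0896[EX]; j=2 S=141.8865 intr=0.0000 cont=4.9841 V=4.9841[hold]; j=3 S=171.3044 intr=0.0000 cont=0.6294 V=0.6294[hold]
k=2: j=0 S=106.9546 intr=28.6554 cont=26.5210 V=28.6554[EX]; j=1 S=129.1300 intr=6.4800 cont=10.5657 V=10.5657[hold]; j=2 S=155.9031 intr=0.0000 cont=2.5002 V=2.5002[hold]
k=1: j=0 S=117.5204 intr=18.0896 cont=18.2121 V=18.2121[hold]; j=1 S=141.8865 intr=0.0000 cont=5.9442 V=5.9442[hold]
k=0: j=0 S=129.1300 intr=6.4800 cont=11.1490 V=11.1490[hold]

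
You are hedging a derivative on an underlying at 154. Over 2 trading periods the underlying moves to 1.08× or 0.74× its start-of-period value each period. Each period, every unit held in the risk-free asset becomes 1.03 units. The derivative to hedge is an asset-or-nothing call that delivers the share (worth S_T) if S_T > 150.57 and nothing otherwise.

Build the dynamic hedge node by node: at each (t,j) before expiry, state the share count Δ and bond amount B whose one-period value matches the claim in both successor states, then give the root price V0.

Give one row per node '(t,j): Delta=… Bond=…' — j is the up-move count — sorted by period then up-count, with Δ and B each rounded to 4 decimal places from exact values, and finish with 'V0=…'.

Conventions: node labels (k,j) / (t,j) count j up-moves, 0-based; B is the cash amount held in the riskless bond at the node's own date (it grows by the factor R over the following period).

Arbitrage-free pricing uses the up-move probability p* = (R−d)/(u−d) = 0.8529, discounting each step at R = 1.03.
Expiry values: V(2,0)=0.0000, V(2,1)=0.0000, V(2,2)=179.6256
(1,0): S=113.9600. Δ = (V_up−V_dn)/(S_up−S_dn) = (0.0000−0.0000)/(123.0768−84.3304) = 0.0000. V = [p*·0.0000 + (1−p*)·0.0000]/1.03 = 0.0000. B = V − Δ·S = 0.0000.
(1,1): S=166.3200. Δ = (V_up−V_dn)/(S_up−S_dn) = (179.6256−0.0000)/(179.6256−123.0768) = 3.1765. V = [p*·179.6256 + (1−p*)·0.0000]/1.03 = 148.7476. B = V − Δ·S = -379.5629.
(0,0): S=154.0000. Δ = (V_up−V_dn)/(S_up−S_dn) = (148.7476−0.0000)/(166.3200−113.9600) = 2.8409. V = [p*·148.7476 + (1−p*)·0.0000]/1.03 = 123.1777. B = V − Δ·S = -314.3154.
As a check, the time-0 holding Δ(0,0)·S0 + B(0,0) comes to 123.1777 — exactly V0.

(0,0): Delta=2.8409 Bond=-314.3154
(1,0): Delta=0.0000 Bond=0.0000
(1,1): Delta=3.1765 Bond=-379.5629
V0=123.1777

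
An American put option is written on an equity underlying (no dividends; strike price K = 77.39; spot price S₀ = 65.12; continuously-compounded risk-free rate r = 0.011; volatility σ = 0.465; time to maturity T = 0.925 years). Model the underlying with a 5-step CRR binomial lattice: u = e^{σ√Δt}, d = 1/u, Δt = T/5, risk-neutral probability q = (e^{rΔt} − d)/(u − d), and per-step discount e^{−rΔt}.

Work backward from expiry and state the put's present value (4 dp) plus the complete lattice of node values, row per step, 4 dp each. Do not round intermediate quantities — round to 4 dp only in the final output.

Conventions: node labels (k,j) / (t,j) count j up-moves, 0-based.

params: Δt=0.18500 u=1.22141 d=0.81873 q=0.45522 e^(-rΔt)=0.99797
t_5 payoffs: 53.4342 41.6518 24.0745 0.0000 0.0000 0.0000
k=4: node(4,0) S=29.2598 payoff=48.1302 vs cont=47.9728 → 48.1302 [stop]  node(4,1) S=43.6509 payoff=33.7391 vs cont=33.5818 → 33.7391 [stop]  node(4,2) S=65.1200 payoff=12.2700 vs cont=13.0885 → 13.0885 [wait]  node(4,3) S=97.1484 payoff=0.0000 vs cont=0.0000 → 0.0000 [wait]  node(4,4) S=144.9296 payoff=0.0000 vs cont=0.0000 → 0.0000 [wait]
k=3: node(3,0) S=35.7382 payoff=41.6518 vs cont=41.4945 → 41.6518 [stop]  node(3,1) S=53.3155 payoff=24.0745 vs cont=24.2890 → 24.2890 [wait]  node(3,2) S=79.5381 payoff=0.0000 vs cont=7.1158 → 7.1158 [wait]  node(3,3) S=118.6578 payoff=0.0000 vs cont=0.0000 → 0.0000 [wait]
k=2: node(2,0) S=43.6509 payoff=33.7391 vs cont=33.6792 → 33.7391 [stop]  node(2,1) S=65.1200 payoff=12.2700 vs cont=16.4379 → 16.4379 [wait]  node(2,2) S=97.1484 payoff=0.0000 vs cont=3.8687 → 3.8687 [wait]
k=1: node(1,0) S=53.3155 payoff=24.0745 vs cont=25.8106 → 25.8106 [wait]  node(1,1) S=79.5381 payoff=0.0000 vs cont=10.6943 → 10.6943 [wait]
k=0: node(0,0) S=65.1200 payoff=12.2700 vs cont=18.8908 → 18.8908 [wait]

price = 18.8908
tree:
18.8908
25.8106 10.6943
33.7391 16.4379 3.8687
41.6518 24.2890 7.1158 0.0000
48.1302 33.7391 13.0885 0.0000 0.0000
53.4342 41.6518 24.0745 0.0000 0.0000 0.0000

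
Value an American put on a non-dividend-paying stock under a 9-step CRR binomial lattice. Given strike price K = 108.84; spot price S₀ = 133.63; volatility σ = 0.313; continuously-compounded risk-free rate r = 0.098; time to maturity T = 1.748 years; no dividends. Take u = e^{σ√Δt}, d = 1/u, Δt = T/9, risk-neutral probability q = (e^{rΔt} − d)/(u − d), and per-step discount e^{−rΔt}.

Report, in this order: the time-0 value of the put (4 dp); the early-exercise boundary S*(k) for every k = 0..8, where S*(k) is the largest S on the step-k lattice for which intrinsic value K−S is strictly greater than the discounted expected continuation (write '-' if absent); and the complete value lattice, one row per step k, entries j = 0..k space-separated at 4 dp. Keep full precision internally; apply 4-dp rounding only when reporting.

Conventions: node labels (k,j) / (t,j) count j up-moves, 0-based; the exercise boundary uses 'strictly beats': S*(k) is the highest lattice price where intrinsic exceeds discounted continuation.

Δt=0.19422  u=1.14791  d=0.87115  q=0.53500  discount=0.98115
step 9 (expiry): payoffs max(K−S,0) = 70.2264 57.9591 41.7947 20.4948 0.0000 0.0000 0.0000 0.0000 0.0000 0.0000
step 8: (k=8,j=0): S=44.3249, K−S=64.5151, hold=62.4631 ⇒ V=64.5151 exercise | (k=8,j=1): S=58.4065, K−S=50.4335, hold=48.3814 ⇒ V=50.4335 exercise | (k=8,j=2): S=76.9619, K−S=31.8781, hold=29.8261 ⇒ V=31.8781 exercise | (k=8,j=3): S=101.4121, K−S=7.4279, hold=9.3504 ⇒ V=9.3504 continue | (k=8,j=4): S=133.6300, K−S=0.0000, hold=0.0000 ⇒ V=0.0000 continue | (k=8,j=5): S=176.0833, K−S=0.0000, hold=0.0000 ⇒ V=0.0000 continue | (k=8,j=6): S=232.0237, K−S=0.0000, hold=0.0000 ⇒ V=0.0000 continue | (k=8,j=7): S=305.7359, K−S=0.0000, hold=0.0000 ⇒ V=0.0000 continue | (k=8,j=8): S=402.8659, K−S=0.0000, hold=0.0000 ⇒ V=0.0000 continue  boundary S*=76.9619
step 7: (k=7,j=0): S=50.8809, K−S=57.9591, hold=55.9071 ⇒ V=57.9591 exercise | (k=7,j=1): S=67.0453, K−S=41.7947, hold=39.7426 ⇒ V=41.7947 exercise | (k=7,j=2): S=88.3452, K−S=20.4948, hold=19.4519 ⇒ V=20.4948 exercise | (k=7,j=3): S=116.4118, K−S=0.0000, hold=4.2659 ⇒ V=4.2659 continue | (k=7,j=4): S=153.3949, K−S=0.0000, hold=0.0000 ⇒ V=0.0000 continue | (k=7,j=5): S=202.1274, K−S=0.0000, hold=0.0000 ⇒ V=0.0000 continue | (k=7,j=6): S=266.3418, K−S=0.0000, hold=0.0000 ⇒ V=0.0000 continue | (k=7,j=7): S=350.9567, K−S=0.0000, hold=0.0000 ⇒ V=0.0000 continue  boundary S*=88.3452
step 6: (k=6,j=0): S=58.4065, K−S=50.4335, hold=48.3814 ⇒ V=50.4335 exercise | (k=6,j=1): S=76.9619, K−S=31.8781, hold=29.8261 ⇒ V=31.8781 exercise | (k=6,j=2): S=101.4121, K−S=7.4279, hold=11.5896 ⇒ V=11.5896 continue | (k=6,j=3): S=133.6300, K−S=0.0000, hold=1.9463 ⇒ V=1.9463 continue | (k=6,j=4): S=176.0833, K−S=0.0000, hold=0.0000 ⇒ V=0.0000 continue | (k=6,j=5): S=232.0237, K−S=0.0000, hold=0.0000 ⇒ V=0.0000 continue | (k=6,j=6): S=305.7359, K−S=0.0000, hold=0.0000 ⇒ V=0.0000 continue  boundary S*=76.9619
step 5: (k=5,j=0): S=67.0453, K−S=41.7947, hold=39.7426 ⇒ V=41.7947 exercise | (k=5,j=1): S=88.3452, K−S=20.4948, hold=20.6274 ⇒ V=20.6274 continue | (k=5,j=2): S=116.4118, K−S=0.0000, hold=6.3092 ⇒ V=6.3092 continue | (k=5,j=3): S=153.3949, K−S=0.0000, hold=0.8879 ⇒ V=0.8879 continue | (k=5,j=4): S=202.1274, K−S=0.0000, hold=0.0000 ⇒ V=0.0000 continue | (k=5,j=5): S=266.3418, K−S=0.0000, hold=0.0000 ⇒ V=0.0000 continue  boundary S*=67.0453
step 4: (k=4,j=0): S=76.9619, K−S=31.8781, hold=29.8956 ⇒ V=31.8781 exercise | (k=4,j=1): S=101.4121, K−S=7.4279, hold=12.7226 ⇒ V=12.7226 continue | (k=4,j=2): S=133.6300, K−S=0.0000, hold=3.3445 ⇒ V=3.3445 continue | (k=4,j=3): S=176.0833, K−S=0.0000, hold=0.4051 ⇒ V=0.4051 continue | (k=4,j=4): S=232.0237, K−S=0.0000, hold=0.0000 ⇒ V=0.0000 continue  boundary S*=76.9619
step 3: (k=3,j=0): S=88.3452, K−S=20.4948, hold=21.2221 ⇒ V=21.2221 continue | (k=3,j=1): S=116.4118, K−S=0.0000, hold=7.5600 ⇒ V=7.5600 continue | (k=3,j=2): S=153.3949, K−S=0.0000, hold=1.7385 ⇒ V=1.7385 continue | (k=3,j=3): S=202.1274, K−S=0.0000, hold=0.1848 ⇒ V=0.1848 continue  boundary S*=-
step 2: (k=2,j=0): S=101.4121, K−S=7.4279, hold=13.6506 ⇒ V=13.6506 continue | (k=2,j=1): S=133.6300, K−S=0.0000, hold=4.3617 ⇒ V=4.3617 continue | (k=2,j=2): S=176.0833, K−S=0.0000, hold=0.8902 ⇒ V=0.8902 continue  boundary S*=-
step 1: (k=1,j=0): S=116.4118, K−S=0.0000, hold=8.5173 ⇒ V=8.5173 continue | (k=1,j=1): S=153.3949, K−S=0.0000, hold=2.4572 ⇒ V=2.4572 continue  boundary S*=-
step 0: (k=0,j=0): S=133.6300, K−S=0.0000, hold=5.1757 ⇒ V=5.1757 continue  boundary S*=-

price = 5.1757
boundary = - - - - 76.9619 67.0453 76.9619 88.3452 76.9619
tree:
5.1757
8.5173 2.4572
13.6506 4.3617 0.8902
21.2221 7.5600 1.7385 0.1848
31.8781 12.7226 3.3445 0.4051 0.0000
41.7947 20.6274 6.3092 0.8879 0.0000 0.0000
50.4335 31.8781 11.5896 1.9463 0.0000 0.0000 0.0000
57.9591 41.7947 20.4948 4.2659 0.0000 0.0000 0.0000 0.0000
64.5151 50.4335 31.8781 9.3504 0.0000 0.0000 0.0000 0.0000 0.0000
70.2264 57.9591 41.7947 20.4948 0.0000 0.0000 0.0000 0.0000 0.0000 0.0000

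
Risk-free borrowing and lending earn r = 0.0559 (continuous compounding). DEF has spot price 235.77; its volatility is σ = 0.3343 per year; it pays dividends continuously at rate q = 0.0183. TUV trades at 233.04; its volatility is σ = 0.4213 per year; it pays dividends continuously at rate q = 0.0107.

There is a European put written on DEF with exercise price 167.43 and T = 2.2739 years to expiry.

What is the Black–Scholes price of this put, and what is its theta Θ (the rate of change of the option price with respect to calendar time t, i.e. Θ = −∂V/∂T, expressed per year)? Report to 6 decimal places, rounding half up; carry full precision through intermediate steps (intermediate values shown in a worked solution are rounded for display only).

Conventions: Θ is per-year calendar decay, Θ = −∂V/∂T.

σ√T = 0.3343·√2.2739 = 0.504106
d₁ = (ln(S/K) + (r−q+σ²/2)T) / (σ√T) = (ln(235.77/167.43) + (0.0559−0.0183+0.3343²/2)·2.2739) / 0.504106 = (0.342291 + 0.212560) / 0.504106 = 1.100664
d₂ = d₁ − σ√T = 1.100664 − 0.504106 = 0.596558
e^{−rT} = 0.880636
e^{−qT} = 0.959242
N(−d₁) = 0.135521,  N(−d₂) = 0.275401
Put price V = K·e^{−rT}·N(−d₂) − S·e^{−qT}·N(−d₁) = 40.606513 − 30.649583 = 9.956929
φ(d₁) = (1/√(2π))·e^{−d₁²/2} = 0.217693
Θ = −S·e^{−qT}·φ(d₁)·σ/(2√T) − q·S·e^{−qT}·N(−d₁) + r·K·e^{−rT}·N(−d₂) = −5.457350 − 0.560887 + 2.269904 = -3.748333

price = 9.956929
Θ = -3.748333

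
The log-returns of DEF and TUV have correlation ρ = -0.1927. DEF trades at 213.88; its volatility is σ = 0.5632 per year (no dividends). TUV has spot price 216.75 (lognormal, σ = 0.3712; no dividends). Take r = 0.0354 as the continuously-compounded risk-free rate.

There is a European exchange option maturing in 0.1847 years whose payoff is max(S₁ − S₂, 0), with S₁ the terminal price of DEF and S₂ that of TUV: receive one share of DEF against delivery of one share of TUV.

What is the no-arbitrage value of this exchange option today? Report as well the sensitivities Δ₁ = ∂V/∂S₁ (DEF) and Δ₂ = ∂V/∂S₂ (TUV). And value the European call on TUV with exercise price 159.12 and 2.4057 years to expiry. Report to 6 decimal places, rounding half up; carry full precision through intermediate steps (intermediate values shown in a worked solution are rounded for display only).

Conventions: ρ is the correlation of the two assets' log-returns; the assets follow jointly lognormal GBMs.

σ_eff = √(σ₁² + σ₂² − 2ρσ₁σ₂) = √(0.5632² + 0.3712² − 2·-0.1927·0.5632·0.3712) = 0.731816
d₁ = (ln(S₁/S₂) + (q₂ − q₁ + σ_eff²/2)T) / (σ_eff√T) = (ln(213.88/216.75) + (0.0 − 0.0 + 0.267778)·0.1847) / 0.314511 = 0.114874
d₂ = d₁ − σ_eff√T = 0.114874 − 0.314511 = -0.199637
N(d₁) = 0.545727,  N(d₂) = 0.420882
V = S₁·e^{−q₁T}·N(d₁) − S₂·e^{−q₂T}·N(d₂) = 116.720175 − 91.226216 = 25.493959
Δ₁ = e^{−q₁T}·N(d₁) = 0.545727;  Δ₂ = −e^{−q₂T}·N(d₂) = -0.420882
[vanilla: TUV call K=159.12]
σ√T = 0.3712·√2.4057 = 0.575743
d₁ = (ln(S/K) + (r+σ²/2)T) / (σ√T) = (ln(216.75/159.12) + (0.0354+0.3712²/2)·2.4057) / 0.575743 = (0.309086 + 0.250902) / 0.575743 = 0.972635
d₂ = d₁ − σ√T = 0.972635 − 0.575743 = 0.396892
e^{−rT} = 0.918364
N(d₁) = 0.834633,  N(d₂) = 0.654276
price = S·N(d₁) − K·e^{−rT}·N(d₂) = 180.906618 − 95.609431 = 85.297187

exchange price = 25.493959
Δ1 = 0.545727
Δ2 = -0.420882
price(TUV call K=159.12) = 85.297187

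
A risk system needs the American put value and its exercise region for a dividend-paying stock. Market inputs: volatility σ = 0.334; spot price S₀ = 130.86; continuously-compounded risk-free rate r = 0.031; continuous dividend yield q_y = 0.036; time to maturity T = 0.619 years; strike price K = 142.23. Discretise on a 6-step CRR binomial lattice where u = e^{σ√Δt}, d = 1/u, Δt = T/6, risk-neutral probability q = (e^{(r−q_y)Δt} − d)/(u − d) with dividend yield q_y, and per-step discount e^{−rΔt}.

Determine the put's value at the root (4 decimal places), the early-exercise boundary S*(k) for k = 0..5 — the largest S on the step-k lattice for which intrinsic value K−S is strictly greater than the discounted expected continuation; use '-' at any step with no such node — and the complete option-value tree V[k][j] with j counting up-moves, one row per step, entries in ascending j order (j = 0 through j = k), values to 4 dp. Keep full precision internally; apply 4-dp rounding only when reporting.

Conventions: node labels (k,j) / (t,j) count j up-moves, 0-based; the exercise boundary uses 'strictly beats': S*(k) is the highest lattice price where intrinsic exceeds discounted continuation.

price = 21.0390
boundary = - - - 94.8494 105.5906 117.5482
tree:
21.0390
28.5995 12.6841
37.5513 18.7320 5.9726
47.3806 26.7586 9.8375 1.6689
57.0292 36.6394 15.8345 3.1638 0.0000
65.6963 47.3806 24.6818 5.9977 0.0000 0.0000
73.4817 57.0292 36.6394 11.3700 0.0000 0.0000 0.0000

params: Δt=0.10317 u=1.11325 d=0.89827 q=0.47081 e^(-rΔt)=0.99681
t_6 payoffs: 73.4817 57.0292 36.6394 11.3700 0.0000 0.0000 0.0000
t_5: node(5,0) S=76.5337 payoff=65.6963 vs cont=65.5259 → 65.6963 [stop]  node(5,1) S=94.8494 payoff=47.3806 vs cont=47.2781 → 47.3806 [stop]  node(5,2) S=117.5482 payoff=24.6818 vs cont=24.6634 → 24.6818 [stop]  node(5,3) S=145.6793 payoff=0.0000 vs cont=5.9977 → 5.9977 [wait]  node(5,4) S=180.5425 payoff=0.0000 vs cont=0.0000 → 0.0000 [wait]  node(5,5) S=223.7490 payoff=0.0000 vs cont=0.0000 → 0.0000 [wait]  ⇒ S*(5)=117.5482
t_4: node(4,0) S=85.2008 payoff=57.0292 vs cont=56.8909 → 57.0292 [stop]  node(4,1) S=105.5906 payoff=36.6394 vs cont=36.5767 → 36.6394 [stop]  node(4,2) S=130.8600 payoff=11.3700 vs cont=15.8345 → 15.8345 [wait]  node(4,3) S=162.1767 payoff=0.0000 vs cont=3.1638 → 3.1638 [wait]  node(4,4) S=200.9881 payoff=0.0000 vs cont=0.0000 → 0.0000 [wait]  ⇒ S*(4)=105.5906
t_3: node(3,0) S=94.8494 payoff=47.3806 vs cont=47.2781 → 47.3806 [stop]  node(3,1) S=117.5482 payoff=24.6818 vs cont=26.7586 → 26.7586 [wait]  node(3,2) S=145.6793 payoff=0.0000 vs cont=9.8375 → 9.8375 [wait]  node(3,3) S=180.5425 payoff=0.0000 vs cont=1.6689 → 1.6689 [wait]  ⇒ S*(3)=94.8494
t_2: node(2,0) S=105.5906 payoff=36.6394 vs cont=37.5513 → 37.5513 [wait]  node(2,1) S=130.8600 payoff=11.3700 vs cont=18.7320 → 18.7320 [wait]  node(2,2) S=162.1767 payoff=0.0000 vs cont=5.9726 → 5.9726 [wait]  ⇒ S*(2)=-
t_1: node(1,0) S=117.5482 payoff=24.6818 vs cont=28.5995 → 28.5995 [wait]  node(1,1) S=145.6793 payoff=0.0000 vs cont=12.6841 → 12.6841 [wait]  ⇒ S*(1)=-
t_0: node(0,0) S=130.8600 payoff=11.3700 vs cont=21.0390 → 21.0390 [wait]  ⇒ S*(0)=-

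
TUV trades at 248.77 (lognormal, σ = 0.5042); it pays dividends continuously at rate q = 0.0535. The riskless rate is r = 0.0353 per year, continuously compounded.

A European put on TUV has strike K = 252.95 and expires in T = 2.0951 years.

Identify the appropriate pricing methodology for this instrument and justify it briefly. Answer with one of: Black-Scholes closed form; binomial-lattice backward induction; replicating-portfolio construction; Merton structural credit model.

framework: Black-Scholes closed form

Key observation: everything needed for the exact continuous-time valuation of the European put on TUV (strike 252.95) is given, and no feature rules the closed form out.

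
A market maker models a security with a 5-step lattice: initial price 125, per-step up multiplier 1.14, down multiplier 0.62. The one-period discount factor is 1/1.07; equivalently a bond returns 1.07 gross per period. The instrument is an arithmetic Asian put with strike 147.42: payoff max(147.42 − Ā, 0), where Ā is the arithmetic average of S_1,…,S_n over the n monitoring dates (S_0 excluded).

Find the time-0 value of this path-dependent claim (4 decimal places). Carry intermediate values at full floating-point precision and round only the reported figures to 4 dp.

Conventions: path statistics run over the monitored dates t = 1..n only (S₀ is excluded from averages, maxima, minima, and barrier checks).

No-arbitrage gives p* = (R−d)/(u−d) = 0.8654: enumerate every path, weight its payoff by its p*-probability, and discount by R^5.
Enumerate all 2^5 = 32 price paths (U = up ×1.14, D = down ×0.62); each path with k up-moves has probability p*^k·(1−p*)^(5−k).
DDDDD: Ā=37.0526, payoff=110.3674, prob=0.000044
UDDDD: Ā=68.1290, payoff=79.2910, prob=0.000284
DUDDD: Ā=55.1290, payoff=92.2910, prob=0.000284
UUDDD: Ā=101.3662, payoff=46.0538, prob=0.001827
DDUDD: Ā=47.0690, payoff=100.3510, prob=0.000284
UDUDD: Ā=86.5462, payoff=60.8738, prob=0.001827
DUUDD: Ā=73.5462, payoff=73.8738, prob=0.001827
UUUDD: Ā=135.2302, payoff=12.1898, prob=0.011744
DDDUD: Ā=42.0718, payoff=105.3482, prob=0.000284
UDDUD: Ā=77.3578, payoff=70.0622, prob=0.001827
DUDUD: Ā=64.3578, payoff=83.0622, prob=0.001827
UUDUD: Ā=118.3354, payoff=29.0846, prob=0.011744
DDUUD: Ā=56.2978, payoff=91.1222, prob=0.001827
UDUUD: Ā=103.5154, payoff=43.9046, prob=0.011744
DUUUD: Ā=90.5154, payoff=56.9046, prob=0.011744
UUUUD: Ā=166.4315, payoff=0.0000, prob=0.075497
DDDDU: Ā=38.9735, payoff=108.4465, prob=0.000284
UDDDU: Ā=71.6610, payoff=75.7590, prob=0.001827
DUDDU: Ā=58.6610, payoff=88.7590, prob=0.001827
UUDDU: Ā=107.8606, payoff=39.5594, prob=0.011744
DDUDU: Ā=50.6010, payoff=96.8190, prob=0.001827
UDUDU: Ā=93.0406, payoff=54.3794, prob=0.011744
DUUDU: Ā=80.0406, payoff=67.3794, prob=0.011744
UUUDU: Ā=147.1714, payoff=0.2486, prob=0.075497
DDDUU: Ā=45.6038, payoff=101.8162, prob=0.001827
UDDUU: Ā=83.8522, payoff=63.5678, prob=0.011744
DUDUU: Ā=70.8522, payoff=76.5678, prob=0.011744
UUDUU: Ā=130.2766, payoff=17.1434, prob=0.075497
DDUUU: Ā=62.7922, payoff=84.6278, prob=0.011744
UDUUU: Ā=115.4566, payoff=31.9634, prob=0.075497
DUUUU: Ā=102.4566, payoff=44.9634, prob=0.075497
UUUUU: Ā=188.3880, payoff=0.0000, prob=0.485340
Price = Σ prob·payoff / R^5 = 14.906430 / 1.402552 = 10.6281

price = 10.6281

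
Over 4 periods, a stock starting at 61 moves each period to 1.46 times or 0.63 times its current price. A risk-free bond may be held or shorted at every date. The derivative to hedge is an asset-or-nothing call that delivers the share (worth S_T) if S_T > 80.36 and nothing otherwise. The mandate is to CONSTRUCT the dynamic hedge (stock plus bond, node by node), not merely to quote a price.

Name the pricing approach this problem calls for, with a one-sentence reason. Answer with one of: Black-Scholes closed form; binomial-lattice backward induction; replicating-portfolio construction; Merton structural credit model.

Key observation: the mandate to exhibit the hedge at every date and state singles out the replicating-portfolio construction on the 4-period tree with factors 1.46 and 0.63 from 61.

framework: replicating-portfolio construction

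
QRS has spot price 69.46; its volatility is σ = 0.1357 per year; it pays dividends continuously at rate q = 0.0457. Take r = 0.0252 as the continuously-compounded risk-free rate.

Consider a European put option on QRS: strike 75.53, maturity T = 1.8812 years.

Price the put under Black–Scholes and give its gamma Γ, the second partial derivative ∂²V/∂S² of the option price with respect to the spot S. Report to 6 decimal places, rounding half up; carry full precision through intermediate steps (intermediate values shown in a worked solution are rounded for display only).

price = 10.226092
Γ = 0.024149

σ√T = 0.1357·√1.8812 = 0.186122
d₁ = (ln(S/K) + (r−q+σ²/2)T) / (σ√T) = (ln(69.46/75.53) + (0.0252−0.0457+0.1357²/2)·1.8812) / 0.186122 = (-0.083779 − 0.021244) / 0.186122 = -0.564269
d₂ = d₁ − σ√T = -0.564269 − 0.186122 = -0.750391
e^{−rT} = 0.953700
e^{−qT} = 0.917621
N(−d₁) = 0.713715,  N(−d₂) = 0.773490
Put price V = K·e^{−rT}·N(−d₂) − S·e^{−qT}·N(−d₁) = 55.716795 − 45.490703 = 10.226092
φ(d₁) = (1/√(2π))·e^{−d₁²/2} = 0.340228
Γ = e^{−qT}·φ(d₁) / (S·σ·√T) = 0.024149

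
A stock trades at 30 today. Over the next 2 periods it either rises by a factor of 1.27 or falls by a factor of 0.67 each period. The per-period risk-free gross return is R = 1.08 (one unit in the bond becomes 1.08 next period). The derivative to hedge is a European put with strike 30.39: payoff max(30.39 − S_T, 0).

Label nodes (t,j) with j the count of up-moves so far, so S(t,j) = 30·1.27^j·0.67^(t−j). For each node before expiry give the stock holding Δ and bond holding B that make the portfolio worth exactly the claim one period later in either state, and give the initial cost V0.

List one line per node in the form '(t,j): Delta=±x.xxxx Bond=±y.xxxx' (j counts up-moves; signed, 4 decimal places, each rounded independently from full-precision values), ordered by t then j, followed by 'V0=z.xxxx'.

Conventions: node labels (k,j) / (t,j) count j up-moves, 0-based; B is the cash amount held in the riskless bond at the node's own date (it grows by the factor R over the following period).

Since d<R<u, set p* = (R−d)/(u−d) = 0.6833; price each node as the discounted p*-expectation of its children.
Expiry values: V(2,0)=16.9230, V(2,1)=4.8630, V(2,2)=0.0000
Node (1,0) S=20.1000: V=(p*·4.8630+(1−p*)·16.9230)/1.08=8.0389; Δ=(4.8630−16.9230)/(25.5270−13.4670)=-1.0000; B=V−Δ·S=28.1389
Node (1,1) S=38.1000: V=(p*·0.0000+(1−p*)·4.8630)/1.08=1.4259; Δ=(0.0000−4.8630)/(48.3870−25.5270)=-0.2127; B=V−Δ·S=9.5309
Node (0,0) S=30.0000: V=(p*·1.4259+(1−p*)·8.0389)/1.08=3.2593; Δ=(1.4259−8.0389)/(38.1000−20.1000)=-0.3674; B=V−Δ·S=14.2809
Sanity check at the root: Δ(0,0)·S0 + B(0,0) reproduces V0 = 3.2593.

(0,0): Delta=-0.3674 Bond=14.2809
(1,0): Delta=-1.0000 Bond=28.1389
(1,1): Delta=-0.2127 Bond=9.5309
V0=3.2593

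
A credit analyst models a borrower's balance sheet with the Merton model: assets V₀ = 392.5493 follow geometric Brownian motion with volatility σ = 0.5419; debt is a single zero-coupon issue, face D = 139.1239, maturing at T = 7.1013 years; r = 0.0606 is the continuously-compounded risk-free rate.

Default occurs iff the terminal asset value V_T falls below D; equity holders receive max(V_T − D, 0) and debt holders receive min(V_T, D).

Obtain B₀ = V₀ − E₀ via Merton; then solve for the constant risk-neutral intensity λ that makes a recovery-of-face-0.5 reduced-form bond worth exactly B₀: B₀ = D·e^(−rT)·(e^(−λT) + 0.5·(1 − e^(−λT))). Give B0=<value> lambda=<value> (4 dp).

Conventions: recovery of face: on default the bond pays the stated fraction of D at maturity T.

Equity is a call on the firm's assets struck at D = 139.1239:
d₁ = [ln(V₀/D) + (r + σ²/2)T] / (σ√T)
   = [ln(392.5493/139.1239) + (0.0606 + 0.5·0.5419²)·7.1013] / (0.5419·√7.1013)
   = [1.037297 + 1.473007] / 1.444069 = 1.738354
d₂ = d₁ − σ√T = 1.738354 − 1.444069 = 0.294285
N(d₁) = 0.958926,  N(d₂) = 0.615730,  e^(−rT) = 0.650289
E₀ = V₀·N(d₁) − D·e^(−rT)·N(d₂)
   = 392.5493·0.958926 − 139.1239·0.650289·0.615730 = 320.720133
B₀ = V₀ − E₀ = 392.5493 − 320.720133 = 71.829167
e^(−λT) = (B₀·e^(rT)/D − 0.5)/(1 − 0.5) = (71.8292·1.537778/139.1239 − 0.5)/0.5 = 0.58789960
λ = −ln(0.58789960)/7.1013 = 0.074803

B0=71.8292 lambda=0.0748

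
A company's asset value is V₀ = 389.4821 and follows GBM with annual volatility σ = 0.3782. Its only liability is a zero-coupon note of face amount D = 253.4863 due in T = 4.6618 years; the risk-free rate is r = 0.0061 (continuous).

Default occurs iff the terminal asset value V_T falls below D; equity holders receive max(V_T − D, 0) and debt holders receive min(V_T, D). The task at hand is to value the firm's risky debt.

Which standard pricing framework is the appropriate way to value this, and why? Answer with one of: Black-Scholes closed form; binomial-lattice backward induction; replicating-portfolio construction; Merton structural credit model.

Key observation: the asked-for credit quantity lives on the firm's capital structure — asset value, asset volatility, debt face 253.4863 — which is the structural model's domain.

framework: Merton structural credit model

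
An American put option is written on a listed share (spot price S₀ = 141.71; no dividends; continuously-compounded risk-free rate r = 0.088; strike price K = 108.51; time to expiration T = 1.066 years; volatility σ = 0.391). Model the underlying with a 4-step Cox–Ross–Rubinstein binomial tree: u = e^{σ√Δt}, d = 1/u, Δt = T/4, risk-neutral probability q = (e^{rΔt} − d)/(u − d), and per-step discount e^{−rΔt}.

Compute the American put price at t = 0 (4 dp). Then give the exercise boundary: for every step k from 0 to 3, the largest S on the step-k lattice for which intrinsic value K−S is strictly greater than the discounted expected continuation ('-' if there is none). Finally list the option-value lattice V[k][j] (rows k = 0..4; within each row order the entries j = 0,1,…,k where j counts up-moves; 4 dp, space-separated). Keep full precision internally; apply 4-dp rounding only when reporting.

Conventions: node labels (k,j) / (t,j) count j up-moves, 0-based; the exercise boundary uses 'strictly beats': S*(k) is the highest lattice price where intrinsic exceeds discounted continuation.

params: Δt=0.26650 u=1.22366 d=0.81722 q=0.50809 e^(-rΔt)=0.97682
t_4 payoffs: 45.3046 13.8695 0.0000 0.0000 0.0000
t_3: node(3,0) S=77.3420 payoff=31.1680 vs cont=28.6528 → 31.1680 [stop]  node(3,1) S=115.8081 payoff=0.0000 vs cont=6.6644 → 6.6644 [wait]  node(3,2) S=173.4052 payoff=0.0000 vs cont=0.0000 → 0.0000 [wait]  node(3,3) S=259.6483 payoff=0.0000 vs cont=0.0000 → 0.0000 [wait]  ⇒ S*(3)=77.3420
t_2: node(2,0) S=94.6405 payoff=13.8695 vs cont=18.2841 → 18.2841 [wait]  node(2,1) S=141.7100 payoff=0.0000 vs cont=3.2023 → 3.2023 [wait]  node(2,2) S=212.1895 payoff=0.0000 vs cont=0.0000 → 0.0000 [wait]  ⇒ S*(2)=-
t_1: node(1,0) S=115.8081 payoff=0.0000 vs cont=10.3750 → 10.3750 [wait]  node(1,1) S=173.4052 payoff=0.0000 vs cont=1.5387 → 1.5387 [wait]  ⇒ S*(1)=-
t_0: node(0,0) S=141.7100 payoff=0.0000 vs cont=5.7489 → 5.7489 [wait]  ⇒ S*(0)=-

price = 5.7489
boundary = - - - 77.3420
tree:
5.7489
10.3750 1.5387
18.2841 3.2023 0.0000
31.1680 6.6644 0.0000 0.0000
45.3046 13.8695 0.0000 0.0000 0.0000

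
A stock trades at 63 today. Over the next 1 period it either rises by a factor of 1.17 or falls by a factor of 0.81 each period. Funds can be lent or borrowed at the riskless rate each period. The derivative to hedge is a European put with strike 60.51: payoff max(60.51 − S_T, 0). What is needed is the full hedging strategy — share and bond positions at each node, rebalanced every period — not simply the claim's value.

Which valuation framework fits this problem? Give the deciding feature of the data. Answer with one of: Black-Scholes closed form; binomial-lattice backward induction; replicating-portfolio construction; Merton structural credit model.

Key observation: the task asks for the hedge itself — share and bond holdings at every node of the 1-period tree on spot 63 with factors 1.17/0.81 — which is exactly what the replicating-portfolio construction produces.

framework: replicating-portfolio construction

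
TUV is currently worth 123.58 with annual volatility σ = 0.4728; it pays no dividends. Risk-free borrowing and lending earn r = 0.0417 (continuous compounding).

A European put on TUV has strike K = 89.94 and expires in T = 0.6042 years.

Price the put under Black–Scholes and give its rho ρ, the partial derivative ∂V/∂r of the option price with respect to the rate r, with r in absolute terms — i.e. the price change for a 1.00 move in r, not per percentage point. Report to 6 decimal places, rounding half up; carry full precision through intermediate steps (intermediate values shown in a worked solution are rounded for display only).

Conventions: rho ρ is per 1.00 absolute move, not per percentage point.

price = 3.576963
ρ = -12.018556

σ√T = 0.4728·√0.6042 = 0.367509
d₁ = (ln(S/K) + (r+σ²/2)T) / (σ√T) = (ln(123.58/89.94) + (0.0417+0.4728²/2)·0.6042) / 0.367509 = (0.317746 + 0.092727) / 0.367509 = 1.116905
d₂ = d₁ − σ√T = 1.116905 − 0.367509 = 0.749396
e^{−rT} = 0.975120
N(−d₁) = 0.132017,  N(−d₂) = 0.226809
Put price V = K·e^{−rT}·N(−d₂) − S·N(−d₁) = 19.891685 − 16.314722 = 3.576963
ρ = −K·T·e^{−rT}·N(−d₂) = -12.018556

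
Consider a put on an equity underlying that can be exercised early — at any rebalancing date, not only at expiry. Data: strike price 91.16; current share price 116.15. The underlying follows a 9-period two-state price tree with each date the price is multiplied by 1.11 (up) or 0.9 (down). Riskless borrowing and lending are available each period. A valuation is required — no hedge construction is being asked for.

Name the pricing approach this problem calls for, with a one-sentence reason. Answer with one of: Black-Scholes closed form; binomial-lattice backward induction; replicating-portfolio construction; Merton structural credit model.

framework: binomial-lattice backward induction

Key observation: with exercise allowed before expiry on a discrete up/down model (9 steps from spot 116.15), the strike-91.16 put's value must be rolled back through the tree testing early exercise at each node.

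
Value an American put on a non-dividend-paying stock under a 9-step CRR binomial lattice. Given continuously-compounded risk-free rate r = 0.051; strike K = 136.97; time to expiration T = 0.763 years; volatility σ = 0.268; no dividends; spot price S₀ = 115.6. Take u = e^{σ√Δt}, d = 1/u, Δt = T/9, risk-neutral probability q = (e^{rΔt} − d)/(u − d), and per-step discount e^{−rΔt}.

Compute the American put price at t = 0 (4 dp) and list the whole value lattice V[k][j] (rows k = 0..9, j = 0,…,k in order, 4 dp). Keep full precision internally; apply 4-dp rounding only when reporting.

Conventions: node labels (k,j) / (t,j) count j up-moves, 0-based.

Δt=0.08478  u=1.08116  d=0.92493  q=0.50824  discount=0.99569
step 9 (expiry): payoffs max(K−S,0) = 79.6962 70.0225 58.7150 45.4975 30.0476 11.9882 0.0000 0.0000 0.0000 0.0000
k=8: (k=8,j=0): S=61.9220, K−S=75.0480, hold=74.4571 ⇒ V=75.0480 exercise | (k=8,j=1): S=72.3808, K−S=64.5892, hold=63.9983 ⇒ V=64.5892 exercise | (k=8,j=2): S=84.6060, K−S=52.3640, hold=51.7730 ⇒ V=52.3640 exercise | (k=8,j=3): S=98.8962, K−S=38.0738, hold=37.4829 ⇒ V=38.0738 exercise | (k=8,j=4): S=115.6000, K−S=21.3700, hold=20.7791 ⇒ V=21.3700 exercise | (k=8,j=5): S=135.1251, K−S=1.8449, hold=5.8699 ⇒ V=5.8699 continue | (k=8,j=6): S=157.9480, K−S=0.0000, hold=0.0000 ⇒ V=0.0000 continue | (k=8,j=7): S=184.6258, K−S=0.0000, hold=0.0000 ⇒ V=0.0000 continue | (k=8,j=8): S=215.8096, K−S=0.0000, hold=0.0000 ⇒ V=0.0000 continue
k=7: (k=7,j=0): S=66.9475, K−S=70.0225, hold=69.4316 ⇒ V=70.0225 exercise | (k=7,j=1): S=78.2550, K−S=58.7150, hold=58.1240 ⇒ V=58.7150 exercise | (k=7,j=2): S=91.4725, K−S=45.4975, hold=44.9066 ⇒ V=45.4975 exercise | (k=7,j=3): S=106.9224, K−S=30.0476, hold=29.4567 ⇒ V=30.0476 exercise | (k=7,j=4): S=124.9818, K−S=11.9882, hold=13.4340 ⇒ V=13.4340 continue | (k=7,j=5): S=146.0916, K−S=0.0000, hold=2.8741 ⇒ V=2.8741 continue | (k=7,j=6): S=170.7668, K−S=0.0000, hold=0.0000 ⇒ V=0.0000 continue | (k=7,j=7): S=199.6097, K−S=0.0000, hold=0.0000 ⇒ V=0.0000 continue
k=6: (k=6,j=0): S=72.3808, K−S=64.5892, hold=63.9983 ⇒ V=64.5892 exercise | (k=6,j=1): S=84.6060, K−S=52.3640, hold=51.7730 ⇒ V=52.3640 exercise | (k=6,j=2): S=98.8962, K−S=38.0738, hold=37.4829 ⇒ V=38.0738 exercise | (k=6,j=3): S=115.6000, K−S=21.3700, hold=21.5108 ⇒ V=21.5108 continue | (k=6,j=4): S=135.1251, K−S=1.8449, hold=8.0323 ⇒ V=8.0323 continue | (k=6,j=5): S=157.9480, K−S=0.0000, hold=1.4073 ⇒ V=1.4073 continue | (k=6,j=6): S=184.6258, K−S=0.0000, hold=0.0000 ⇒ V=0.0000 continue
k=5: (k=5,j=0): S=78.2550, K−S=58.7150, hold=58.1240 ⇒ V=58.7150 exercise | (k=5,j=1): S=91.4725, K−S=45.4975, hold=44.9066 ⇒ V=45.4975 exercise | (k=5,j=2): S=106.9224, K−S=30.0476, hold=29.5279 ⇒ V=30.0476 exercise | (k=5,j=3): S=124.9818, K−S=11.9882, hold=14.5972 ⇒ V=14.5972 continue | (k=5,j=4): S=146.0916, K−S=0.0000, hold=4.6451 ⇒ V=4.6451 continue | (k=5,j=5): S=170.7668, K−S=0.0000, hold=0.6891 ⇒ V=0.6891 continue
k=4: (k=4,j=0): S=84.6060, K−S=52.3640, hold=51.7730 ⇒ V=52.3640 exercise | (k=4,j=1): S=98.8962, K−S=38.0738, hold=37.4829 ⇒ V=38.0738 exercise | (k=4,j=2): S=115.6000, K−S=21.3700, hold=22.0994 ⇒ V=22.0994 continue | (k=4,j=3): S=135.1251, K−S=1.8449, hold=9.4980 ⇒ V=9.4980 continue | (k=4,j=4): S=157.9480, K−S=0.0000, hold=2.6231 ⇒ V=2.6231 continue
k=3: (k=3,j=0): S=91.4725, K−S=45.4975, hold=44.9066 ⇒ V=45.4975 exercise | (k=3,j=1): S=106.9224, K−S=30.0476, hold=29.8258 ⇒ V=30.0476 exercise | (k=3,j=2): S=124.9818, K−S=11.9882, hold=15.6272 ⇒ V=15.6272 continue | (k=3,j=3): S=146.0916, K−S=0.0000, hold=5.9780 ⇒ V=5.9780 continue
k=2: (k=2,j=0): S=98.8962, K−S=38.0738, hold=37.4829 ⇒ V=38.0738 exercise | (k=2,j=1): S=115.6000, K−S=21.3700, hold=22.6206 ⇒ V=22.6206 continue | (k=2,j=2): S=135.1251, K−S=1.8449, hold=10.6769 ⇒ V=10.6769 continue
k=1: (k=1,j=0): S=106.9224, K−S=30.0476, hold=30.0895 ⇒ V=30.0895 continue | (k=1,j=1): S=124.9818, K−S=11.9882, hold=16.4789 ⇒ V=16.4789 continue
k=0: (k=0,j=0): S=115.6000, K−S=21.3700, hold=23.0721 ⇒ V=23.0721 continue

price = 23.0721
tree:
23.0721
30.0895 16.4789
38.0738 22.6206 10.6769
45.4975 30.0476 15.6272 5.9780
52.3640 38.0738 22.0994 9.4980 2.6231
58.7150 45.4975 30.0476 14.5972 4.6451 0.6891
64.5892 52.3640 38.0738 21.5108 8.0323 1.4073 0.0000
70.0225 58.7150 45.4975 30.0476 13.4340 2.8741 0.0000 0.0000
75.0480 64.5892 52.3640 38.0738 21.3700 5.8699 0.0000 0.0000 0.0000
79.6962 70.0225 58.7150 45.4975 30.0476 11.9882 0.0000 0.0000 0.0000 0.0000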